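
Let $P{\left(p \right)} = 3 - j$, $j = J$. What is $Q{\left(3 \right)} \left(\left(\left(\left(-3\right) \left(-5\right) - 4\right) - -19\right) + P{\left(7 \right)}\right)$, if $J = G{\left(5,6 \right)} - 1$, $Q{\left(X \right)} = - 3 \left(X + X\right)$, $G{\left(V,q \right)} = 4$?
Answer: $-540$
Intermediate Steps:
$Q{\left(X \right)} = - 6 X$ ($Q{\left(X \right)} = - 3 \cdot 2 X = - 6 X$)
$J = 3$ ($J = 4 - 1 = 3$)
$j = 3$
$P{\left(p \right)} = 0$ ($P{\left(p \right)} = 3 - 3 = 0$)
$Q{\left(3 \right)} \left(\left(\left(\left(-3\right) \left(-5\right) - 4\right) - -19\right) + P{\left(7 \right)}\right) = \left(-6\right) 3 \left(\left(\left(\left(-3\right) \left(-5\right) - 4\right) - -19\right) + 0\right) = - 18 \left(\left(\left(15 - 4\right) + 19\right) + 0\right) = - 18 \left(\left(11 + 19\right) + 0\right) = - 18 \left(30 + 0\right) = \left(-18\right) 30 = -540$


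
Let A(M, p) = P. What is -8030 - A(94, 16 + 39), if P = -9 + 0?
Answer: -8021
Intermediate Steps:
P = -9
A(M, p) = -9
-8030 - A(94, 16 + 39) = -8030 - 1*(-9) = -8030 + 9 = -8021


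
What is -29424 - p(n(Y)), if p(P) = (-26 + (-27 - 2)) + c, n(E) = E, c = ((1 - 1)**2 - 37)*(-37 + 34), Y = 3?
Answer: -29480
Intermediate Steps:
c = 111 (c = (0**2 - 37)*(-3) = (0 - 37)*(-3) = -37*(-3) = 111)
p(P) = 56 (p(P) = (-26 + (-27 - 2)) + 111 = (-26 - 29) + 111 = -55 + 111 = 56)
-29424 - p(n(Y)) = -29424 - 1*56 = -29424 - 56 = -29480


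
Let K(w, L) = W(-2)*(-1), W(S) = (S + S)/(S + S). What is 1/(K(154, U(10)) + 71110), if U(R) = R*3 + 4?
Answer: 1/71109 ≈ 1.4063e-5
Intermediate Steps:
U(R) = 4 + 3*R (U(R) = 3*R + 4 = 4 + 3*R)
W(S) = 1 (W(S) = (2*S)/((2*S)) = (2*S)*(1/(2*S)) = 1)
K(w, L) = -1 (K(w, L) = 1*(-1) = -1)
1/(K(154, U(10)) + 71110) = 1/(-1 + 71110) = 1/71109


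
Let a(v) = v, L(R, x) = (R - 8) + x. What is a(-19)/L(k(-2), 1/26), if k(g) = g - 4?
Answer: 494/363 ≈ 1.3609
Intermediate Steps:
k(g) = -4 + g
L(R, x) = -8 + R + x (L(R, x) = (-8 + R) + x = -8 + R + x)
a(-19)/L(k(-2), 1/26) = -19/(-8 + (-4 - 2) + 1/26) = -19/(-8 - 6 + 1/26) = -19/(-363/26) = -19*(-26/363) = 494/363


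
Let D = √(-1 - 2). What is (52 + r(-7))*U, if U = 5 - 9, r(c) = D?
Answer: -208 - 4*I*√3 ≈ -208.0 - 6.9282*I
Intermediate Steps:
D = I*√3 (D = √(-3) = I*√3 ≈ 1.732*I)
r(c) = I*√3
U = -4
(52 + r(-7))*U = (52 + I*√3)*(-4) = -208 - 4*I*√3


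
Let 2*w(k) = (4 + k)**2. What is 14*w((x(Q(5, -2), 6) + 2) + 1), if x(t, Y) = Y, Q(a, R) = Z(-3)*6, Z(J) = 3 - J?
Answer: 1183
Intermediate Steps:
Q(a, R) = 36 (Q(a, R) = (3 - 1*(-3))*6 = (3 + 3)*6 = 6*6 = 36)
w(k) = (4 + k)**2/2
14*w((x(Q(5, -2), 6) + 2) + 1) = 14*((4 + ((6 + 2) + 1))**2/2) = 14*((4 + (8 + 1))**2/2) = 14*((4 + 9)**2/2) = 14*((1/2)*13**2) = 14*((1/2)*169) = 14*(169/2) = 1183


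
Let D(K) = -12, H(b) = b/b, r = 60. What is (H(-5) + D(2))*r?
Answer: -660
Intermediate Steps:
H(b) = 1
(H(-5) + D(2))*r = (1 - 12)*60 = -11*60 = -660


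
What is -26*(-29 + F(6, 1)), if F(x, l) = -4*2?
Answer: 962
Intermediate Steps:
F(x, l) = -8
-26*(-29 + F(6, 1)) = -26*(-29 - 8) = -26*(-37) = 962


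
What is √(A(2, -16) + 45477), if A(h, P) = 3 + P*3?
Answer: 6*√1262 ≈ 213.15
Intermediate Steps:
A(h, P) = 3 + 3*P
√(A(2, -16) + 45477) = √((3 + 3*(-16)) + 45477) = √((3 - 48) + 45477) = √(-45 + 45477) = √45432 = 6*√1262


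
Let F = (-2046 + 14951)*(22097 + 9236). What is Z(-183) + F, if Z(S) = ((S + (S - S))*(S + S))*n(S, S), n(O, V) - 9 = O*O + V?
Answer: 2635724435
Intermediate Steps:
n(O, V) = 9 + V + O² (n(O, V) = 9 + (O*O + V) = 9 + (O² + V) = 9 + (V + O²) = 9 + V + O²)
Z(S) = 2*S²*(9 + S + S²) (Z(S) = ((S + (S - S))*(S + S))*(9 + S + S²) = ((S + 0)*(2*S))*(9 + S + S²) = (S*(2*S))*(9 + S + S²) = (2*S²)*(9 + S + S²) = 2*S²*(9 + S + S²))
F = 404352365 (F = 12905*31333 = 404352365)
Z(-183) + F = 2*(-183)²*(9 - 183 + (-183)²) + 404352365 = 2*33489*(9 - 183 + 33489) + 404352365 = 2*33489*33315 + 404352365 = 2231372070 + 404352365 = 2635724435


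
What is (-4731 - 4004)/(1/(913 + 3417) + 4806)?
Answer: -37822550/20809981 ≈ -1.8175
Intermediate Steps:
(-4731 - 4004)/(1/(913 + 3417) + 4806) = -8735/(1/4330 + 4806) = -8735/20809981/4330 = -8735*4330/20809981 = -37822550/20809981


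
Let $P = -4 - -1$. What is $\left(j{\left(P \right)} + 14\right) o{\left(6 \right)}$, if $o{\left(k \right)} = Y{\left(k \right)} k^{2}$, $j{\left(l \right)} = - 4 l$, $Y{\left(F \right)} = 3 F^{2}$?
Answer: $101088$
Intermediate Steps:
$P = -3$ ($P = -4 + 1 = -3$)
$o{\left(k \right)} = 3 k^{4}$ ($o{\left(k \right)} = 3 k^{2} k^{2} = 3 k^{4}$)
$\left(j{\left(P \right)} + 14\right) o{\left(6 \right)} = \left(\left(-4\right) \left(-3\right) + 14\right) 3 \cdot 6^{4} = \left(12 + 14\right) 3 \cdot 1296 = 26 \cdot 3888 = 101088$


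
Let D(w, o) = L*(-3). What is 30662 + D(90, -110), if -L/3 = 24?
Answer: 30878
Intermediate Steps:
L = -72 (L = -3*24 = -72)
D(w, o) = 216 (D(w, o) = -72*(-3) = 216)
30662 + D(90, -110) = 30662 + 216 = 30878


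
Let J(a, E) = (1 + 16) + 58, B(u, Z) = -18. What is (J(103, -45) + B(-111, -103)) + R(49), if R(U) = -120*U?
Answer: -5823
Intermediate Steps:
J(a, E) = 75 (J(a, E) = 17 + 58 = 75)
(J(103, -45) + B(-111, -103)) + R(49) = (75 - 18) - 120*49 = 57 - 5880 = -5823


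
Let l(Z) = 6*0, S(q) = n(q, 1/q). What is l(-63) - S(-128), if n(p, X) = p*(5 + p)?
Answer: -15744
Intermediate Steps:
S(q) = q*(5 + q)
l(Z) = 0
l(-63) - S(-128) = 0 - (-128)*(5 - 128) = 0 - (-128)*(-123) = 0 - 1*15744 = 0 - 15744 = -15744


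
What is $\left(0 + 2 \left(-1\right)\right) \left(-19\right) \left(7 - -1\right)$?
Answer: $304$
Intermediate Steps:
$\left(0 + 2 \left(-1\right)\right) \left(-19\right) \left(7 - -1\right) = \left(0 - 2\right) \left(-19\right) \left(7 + 1\right) = \left(-2\right) \left(-19\right) 8 = 38 \cdot 8 = 304$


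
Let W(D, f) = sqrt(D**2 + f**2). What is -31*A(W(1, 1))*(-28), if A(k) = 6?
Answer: 5208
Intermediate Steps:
-31*A(W(1, 1))*(-28) = -31*6*(-28) = -186*(-28) = 5208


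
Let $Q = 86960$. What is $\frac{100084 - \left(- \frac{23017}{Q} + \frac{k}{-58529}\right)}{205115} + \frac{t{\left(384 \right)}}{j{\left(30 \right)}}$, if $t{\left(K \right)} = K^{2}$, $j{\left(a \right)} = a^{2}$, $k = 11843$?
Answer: $\frac{171553457740108377}{1043970090611600} \approx 164.33$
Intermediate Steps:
$\frac{100084 - \left(- \frac{23017}{Q} + \frac{k}{-58529}\right)}{205115} + \frac{t{\left(384 \right)}}{j{\left(30 \right)}} = \frac{100084 - \left(- \frac{23017}{86960} + \frac{11843}{-58529}\right)}{205115} + \frac{384^{2}}{30^{2}} = \left(100084 - \left(\left(-23017\right) \frac{1}{86960} + 11843 \left(- \frac{1}{58529}\right)\right)\right) \frac{1}{205115} + \frac{147456}{900} = \left(100084 - \left(- \frac{23017}{86960} - \frac{11843}{58529}\right)\right) \frac{1}{205115} + 147456 \cdot \frac{1}{900} = \left(100084 - - \frac{2377029273}{5089681840}\right) \frac{1}{205115} + \frac{4096}{25} = \left(100084 + \frac{2377029273}{5089681840}\right) \frac{1}{205115} + \frac{4096}{25} = \frac{509398094303833}{5089681840} \cdot \frac{1}{205115} + \frac{4096}{25} = \frac{509398094303833}{1043970090611600} + \frac{4096}{25} = \frac{171553457740108377}{1043970090611600}$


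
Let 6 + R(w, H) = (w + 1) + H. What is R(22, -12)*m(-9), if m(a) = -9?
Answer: -45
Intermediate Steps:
R(w, H) = -5 + H + w (R(w, H) = -6 + ((w + 1) + H) = -6 + ((1 + w) + H) = -6 + (1 + H + w) = -5 + H + w)
R(22, -12)*m(-9) = (-5 - 12 + 22)*(-9) = 5*(-9) = -45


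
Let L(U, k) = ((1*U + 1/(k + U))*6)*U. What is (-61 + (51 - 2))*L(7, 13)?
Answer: -17766/5 ≈ -3553.2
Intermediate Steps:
L(U, k) = U*(6*U + 6/(U + k)) (L(U, k) = ((U + 1/(U + k))*6)*U = (6*U + 6/(U + k))*U = U*(6*U + 6/(U + k)))
(-61 + (51 - 2))*L(7, 13) = (-61 + (51 - 2))*(6*7*(1 + 7² + 7*13)/(7 + 13)) = (-61 + 49)*(6*7*(1 + 49 + 91)/20) = -72*7*141/20 = -12*2961/10 = -17766/5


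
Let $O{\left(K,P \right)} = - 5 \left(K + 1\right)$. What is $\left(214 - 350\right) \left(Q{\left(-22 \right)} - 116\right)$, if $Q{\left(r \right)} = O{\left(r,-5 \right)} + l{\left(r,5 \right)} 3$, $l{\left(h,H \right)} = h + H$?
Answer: $8432$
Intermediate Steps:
$l{\left(h,H \right)} = H + h$
$O{\left(K,P \right)} = -5 - 5 K$ ($O{\left(K,P \right)} = - 5 \left(1 + K\right) = -5 - 5 K$)
$Q{\left(r \right)} = 10 - 2 r$ ($Q{\left(r \right)} = \left(-5 - 5 r\right) + \left(5 + r\right) 3 = \left(-5 - 5 r\right) + \left(15 + 3 r\right) = 10 - 2 r$)
$\left(214 - 350\right) \left(Q{\left(-22 \right)} - 116\right) = \left(214 - 350\right) \left(\left(10 - -44\right) - 116\right) = - 136 \left(\left(10 + 44\right) - 116\right) = - 136 \left(54 - 116\right) = \left(-136\right) \left(-62\right) = 8432$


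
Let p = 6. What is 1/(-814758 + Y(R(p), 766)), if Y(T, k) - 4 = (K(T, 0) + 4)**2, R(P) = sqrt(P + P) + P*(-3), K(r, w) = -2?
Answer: -1/814750 ≈ -1.2274e-6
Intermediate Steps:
R(P) = -3*P + sqrt(2)*sqrt(P) (R(P) = sqrt(2*P) - 3*P = sqrt(2)*sqrt(P) - 3*P = -3*P + sqrt(2)*sqrt(P))
Y(T, k) = 8 (Y(T, k) = 4 + (-2 + 4)**2 = 4 + 2**2 = 4 + 4 = 8)
1/(-814758 + Y(R(p), 766)) = 1/(-814758 + 8) = 1/(-814750) = -1/814750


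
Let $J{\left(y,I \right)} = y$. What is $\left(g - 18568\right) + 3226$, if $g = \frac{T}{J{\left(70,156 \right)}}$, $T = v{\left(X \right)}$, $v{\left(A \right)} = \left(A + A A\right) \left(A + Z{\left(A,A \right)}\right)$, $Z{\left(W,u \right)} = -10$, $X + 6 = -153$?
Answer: $- \frac{2659779}{35} \approx -75994.0$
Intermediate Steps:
$X = -159$ ($X = -6 - 153 = -159$)
$v{\left(A \right)} = \left(-10 + A\right) \left(A + A^{2}\right)$ ($v{\left(A \right)} = \left(A + A A\right) \left(A - 10\right) = \left(A + A^{2}\right) \left(-10 + A\right) = \left(-10 + A\right) \left(A + A^{2}\right)$)
$T = -4245618$ ($T = - 159 \left(-10 + \left(-159\right)^{2} - -1431\right) = - 159 \left(-10 + 25281 + 1431\right) = \left(-159\right) 26702 = -4245618$)
$g = - \frac{2122809}{35}$ ($g = - \frac{4245618}{70} = \left(-4245618\right) \frac{1}{70} = - \frac{2122809}{35} \approx -60652.0$)
$\left(g - 18568\right) + 3226 = \left(- \frac{2122809}{35} - 18568\right) + 3226 = - \frac{2772689}{35} + 3226 = - \frac{2659779}{35}$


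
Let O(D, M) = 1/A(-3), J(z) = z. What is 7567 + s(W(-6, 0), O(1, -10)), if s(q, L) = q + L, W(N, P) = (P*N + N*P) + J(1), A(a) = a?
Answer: 22703/3 ≈ 7567.7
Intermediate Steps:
W(N, P) = 1 + 2*N*P (W(N, P) = (P*N + N*P) + 1 = (N*P + N*P) + 1 = 2*N*P + 1 = 1 + 2*N*P)
O(D, M) = -⅓ (O(D, M) = 1/(-3) = -⅓)
s(q, L) = L + q
7567 + s(W(-6, 0), O(1, -10)) = 7567 + (-⅓ + (1 + 2*(-6)*0)) = 7567 + (-⅓ + (1 + 0)) = 7567 + (-⅓ + 1) = 7567 + ⅔ = 22703/3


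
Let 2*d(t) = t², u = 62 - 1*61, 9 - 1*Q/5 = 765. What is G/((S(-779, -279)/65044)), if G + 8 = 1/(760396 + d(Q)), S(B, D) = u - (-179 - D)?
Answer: 13354455431/2540763 ≈ 5256.1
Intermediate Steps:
Q = -3780 (Q = 45 - 5*765 = 45 - 3825 = -3780)
u = 1 (u = 62 - 61 = 1)
d(t) = t²/2
S(B, D) = 180 + D (S(B, D) = 1 - (-179 - D) = 1 + (179 + D) = 180 + D)
G = -63236767/7904596 (G = -8 + 1/(760396 + (½)*(-3780)²) = -8 + 1/(760396 + (½)*14288400) = -8 + 1/(760396 + 7144200) = -8 + 1/7904596 = -63236767/7904596 ≈ -8.0000)
G/((S(-779, -279)/65044)) = -63236767*65044/(180 - 279)/7904596 = -63236767/(7904596*((-99*1/65044))) = -63236767/(7904596*(-99/65044)) = -63236767/7904596*(-65044/99) = 13354455431/2540763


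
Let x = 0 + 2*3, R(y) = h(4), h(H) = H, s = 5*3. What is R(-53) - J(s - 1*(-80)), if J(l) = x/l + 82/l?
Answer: 292/95 ≈ 3.0737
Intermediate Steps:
s = 15
R(y) = 4
x = 6 (x = 0 + 6 = 6)
J(l) = 88/l (J(l) = 6/l + 82/l = 88/l)
R(-53) - J(s - 1*(-80)) = 4 - 88/(15 - 1*(-80)) = 4 - 88/(15 + 80) = 4 - 88/95 = 292/95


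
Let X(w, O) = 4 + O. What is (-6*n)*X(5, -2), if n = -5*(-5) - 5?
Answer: -240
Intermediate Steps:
n = 20 (n = 25 - 5 = 20)
(-6*n)*X(5, -2) = (-6*20)*(4 - 2) = -120*2 = -240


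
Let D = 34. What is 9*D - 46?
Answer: 260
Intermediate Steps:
9*D - 46 = 9*34 - 46 = 306 - 46 = 260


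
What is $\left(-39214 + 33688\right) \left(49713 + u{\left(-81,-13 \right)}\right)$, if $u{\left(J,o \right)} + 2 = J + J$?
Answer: $-273807774$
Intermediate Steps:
$u{\left(J,o \right)} = -2 + 2 J$ ($u{\left(J,o \right)} = -2 + \left(J + J\right) = -2 + 2 J$)
$\left(-39214 + 33688\right) \left(49713 + u{\left(-81,-13 \right)}\right) = \left(-39214 + 33688\right) \left(49713 + \left(-2 + 2 \left(-81\right)\right)\right) = - 5526 \left(49713 - 164\right) = \left(-5526\right) 49549 = -273807774$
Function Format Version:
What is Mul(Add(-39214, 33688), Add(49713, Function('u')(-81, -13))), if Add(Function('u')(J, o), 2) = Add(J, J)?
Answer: -273807774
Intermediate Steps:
Function('u')(J, o) = Add(-2, Mul(2, J)) (Function('u')(J, o) = Add(-2, Add(J, J)) = Add(-2, Mul(2, J)))
Mul(Add(-39214, 33688), Add(49713, Function('u')(-81, -13))) = Mul(Add(-39214, 33688), Add(49713, Add(-2, Mul(2, -81)))) = Mul(-5526, Add(49713, Add(-2, -162))) = Mul(-5526, Add(49713, -164)) = Mul(-5526, 49549) = -273807774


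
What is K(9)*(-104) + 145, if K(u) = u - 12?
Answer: 457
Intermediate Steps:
K(u) = -12 + u
K(9)*(-104) + 145 = (-12 + 9)*(-104) + 145 = -3*(-104) + 145 = 312 + 145 = 457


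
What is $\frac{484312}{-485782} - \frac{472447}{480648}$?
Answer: $- \frac{231144921365}{116745073368} \approx -1.9799$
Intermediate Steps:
$\frac{484312}{-485782} - \frac{472447}{480648} = 484312 \left(- \frac{1}{485782}\right) - \frac{472447}{480648} = - \frac{242156}{242891} - \frac{472447}{480648} = - \frac{231144921365}{116745073368}$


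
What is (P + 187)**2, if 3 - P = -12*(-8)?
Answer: 8836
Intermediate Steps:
P = -93 (P = 3 - (-12)*(-8) = 3 - 1*96 = 3 - 96 = -93)
(P + 187)**2 = (-93 + 187)**2 = 94**2 = 8836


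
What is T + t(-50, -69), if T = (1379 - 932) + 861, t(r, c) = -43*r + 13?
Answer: 3471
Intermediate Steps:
t(r, c) = 13 - 43*r
T = 1308 (T = 447 + 861 = 1308)
T + t(-50, -69) = 1308 + (13 - 43*(-50)) = 1308 + (13 + 2150) = 1308 + 2163 = 3471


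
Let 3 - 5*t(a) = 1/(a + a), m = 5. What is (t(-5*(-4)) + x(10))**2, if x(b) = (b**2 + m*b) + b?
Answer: 1031630161/40000 ≈ 25791.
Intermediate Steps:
x(b) = b**2 + 6*b (x(b) = (b**2 + 5*b) + b = b**2 + 6*b)
t(a) = 3/5 - 1/(10*a) (t(a) = 3/5 - 1/(5*(a + a)) = 3/5 - 1/(2*a)/5 = 3/5 - 1/(10*a))
(t(-5*(-4)) + x(10))**2 = ((-1 + 6*(-5*(-4)))/(10*((-5*(-4)))) + 10*(6 + 10))**2 = ((1/10)*(-1 + 6*20)/20 + 10*16)**2 = ((1/10)*(1/20)*(-1 + 120) + 160)**2 = ((1/10)*(1/20)*119 + 160)**2 = (119/200 + 160)**2 = (32119/200)**2 = 1031630161/40000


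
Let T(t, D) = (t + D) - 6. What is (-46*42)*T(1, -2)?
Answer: 13524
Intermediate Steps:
T(t, D) = -6 + D + t (T(t, D) = (D + t) - 6 = -6 + D + t)
(-46*42)*T(1, -2) = (-46*42)*(-6 - 2 + 1) = -1932*(-7) = 13524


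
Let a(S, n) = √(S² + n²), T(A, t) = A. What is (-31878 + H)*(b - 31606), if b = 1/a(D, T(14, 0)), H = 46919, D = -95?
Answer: -475385846 + 15041*√9221/9221 ≈ -4.7539e+8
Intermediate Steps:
b = √9221/9221 (b = 1/(√((-95)² + 14²)) = 1/(√(9025 + 196)) = 1/(√9221) = √9221/9221 ≈ 0.010414)
(-31878 + H)*(b - 31606) = (-31878 + 46919)*(√9221/9221 - 31606) = 15041*(-31606 + √9221/9221) = -475385846 + 15041*√9221/9221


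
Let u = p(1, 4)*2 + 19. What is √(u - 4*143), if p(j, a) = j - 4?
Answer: I*√559 ≈ 23.643*I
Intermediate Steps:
p(j, a) = -4 + j
u = 13 (u = (-4 + 1)*2 + 19 = -3*2 + 19 = -6 + 19 = 13)
√(u - 4*143) = √(13 - 4*143) = √(13 - 572) = √(-559) = I*√559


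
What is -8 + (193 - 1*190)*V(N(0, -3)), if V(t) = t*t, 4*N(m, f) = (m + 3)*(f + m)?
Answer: 115/16 ≈ 7.1875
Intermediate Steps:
N(m, f) = (3 + m)*(f + m)/4 (N(m, f) = ((m + 3)*(f + m))/4 = ((3 + m)*(f + m))/4 = (3 + m)*(f + m)/4)
V(t) = t**2
-8 + (193 - 1*190)*V(N(0, -3)) = -8 + (193 - 1*190)*((1/4)*0**2 + (3/4)*(-3) + (3/4)*0 + (1/4)*(-3)*0)**2 = -8 + (193 - 190)*((1/4)*0 - 9/4 + 0 + 0)**2 = -8 + 3*(0 - 9/4 + 0 + 0)**2 = -8 + 3*(-9/4)**2 = -8 + 3*(81/16) = -8 + 243/16 = 115/16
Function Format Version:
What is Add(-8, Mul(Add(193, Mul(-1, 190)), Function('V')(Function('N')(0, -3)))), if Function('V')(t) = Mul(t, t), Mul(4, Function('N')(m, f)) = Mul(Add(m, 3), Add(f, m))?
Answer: Rational(115, 16) ≈ 7.1875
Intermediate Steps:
Function('N')(m, f) = Mul(Rational(1, 4), Add(3, m), Add(f, m)) (Function('N')(m, f) = Mul(Rational(1, 4), Mul(Add(m, 3), Add(f, m))) = Mul(Rational(1, 4), Mul(Add(3, m), Add(f, m))) = Mul(Rational(1, 4), Add(3, m), Add(f, m)))
Function('V')(t) = Pow(t, 2)
Add(-8, Mul(Add(193, Mul(-1, 190)), Function('V')(Function('N')(0, -3)))) = Add(-8, Mul(Add(193, Mul(-1, 190)), Pow(Add(Mul(Rational(1, 4), Pow(0, 2)), Mul(Rational(3, 4), -3), Mul(Rational(3, 4), 0), Mul(Rational(1, 4), -3, 0)), 2))) = Add(-8, Mul(Add(193, -190), Pow(Add(Mul(Rational(1, 4), 0), Rational(-9, 4), 0, 0), 2))) = Add(-8, Mul(3, Pow(Add(0, Rational(-9, 4), 0, 0), 2))) = Add(-8, Mul(3, Pow(Rational(-9, 4), 2))) = Add(-8, Mul(3, Rational(81, 16))) = Add(-8, Rational(243, 16)) = Rational(115, 16)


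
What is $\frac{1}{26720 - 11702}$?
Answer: $\frac{1}{15018} \approx 6.6587 \cdot 10^{-5}$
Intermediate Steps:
$\frac{1}{26720 - 11702} = \frac{1}{15018}$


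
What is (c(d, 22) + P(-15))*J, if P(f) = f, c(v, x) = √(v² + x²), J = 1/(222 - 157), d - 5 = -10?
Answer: -3/13 + √509/65 ≈ 0.11632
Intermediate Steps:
d = -5 (d = 5 - 10 = -5)
J = 1/65 ≈ 0.015385
(c(d, 22) + P(-15))*J = (√((-5)² + 22²) - 15)*(1/65) = (√(25 + 484) - 15)*(1/65) = (√509 - 15)*(1/65) = (-15 + √509)*(1/65) = -3/13 + √509/65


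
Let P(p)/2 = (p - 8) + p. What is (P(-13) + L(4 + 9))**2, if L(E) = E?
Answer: 3025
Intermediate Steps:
P(p) = -16 + 4*p (P(p) = 2*((p - 8) + p) = 2*((-8 + p) + p) = 2*(-8 + 2*p) = -16 + 4*p)
(P(-13) + L(4 + 9))**2 = ((-16 + 4*(-13)) + (4 + 9))**2 = ((-16 - 52) + 13)**2 = (-68 + 13)**2 = (-55)**2 = 3025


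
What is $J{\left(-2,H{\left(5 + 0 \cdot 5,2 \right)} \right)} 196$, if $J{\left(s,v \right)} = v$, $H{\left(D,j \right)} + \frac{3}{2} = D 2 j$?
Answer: $3626$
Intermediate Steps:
$H{\left(D,j \right)} = - \frac{3}{2} + 2 D j$ ($H{\left(D,j \right)} = - \frac{3}{2} + D 2 j = - \frac{3}{2} + 2 D j$)
$J{\left(-2,H{\left(5 + 0 \cdot 5,2 \right)} \right)} 196 = \left(- \frac{3}{2} + 2 \left(5 + 0 \cdot 5\right) 2\right) 196 = \left(- \frac{3}{2} + 2 \left(5 + 0\right) 2\right) 196 = \left(- \frac{3}{2} + 2 \cdot 5 \cdot 2\right) 196 = \left(- \frac{3}{2} + 20\right) 196 = \frac{37}{2} \cdot 196 = 3626$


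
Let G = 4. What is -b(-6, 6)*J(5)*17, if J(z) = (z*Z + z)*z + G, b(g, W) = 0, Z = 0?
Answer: 0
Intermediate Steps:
J(z) = 4 + z² (J(z) = (z*0 + z)*z + 4 = (0 + z)*z + 4 = z*z + 4 = z² + 4 = 4 + z²)
-b(-6, 6)*J(5)*17 = -0*(4 + 5²)*17 = -0*(4 + 25)*17 = -0*29*17 = -0*17 = -1*0 = 0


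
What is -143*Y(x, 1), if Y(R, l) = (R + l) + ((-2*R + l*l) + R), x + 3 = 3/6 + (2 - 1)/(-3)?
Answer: -286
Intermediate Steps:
x = -17/6 (x = -3 + (3/6 + (2 - 1)/(-3)) = -3 + (3*(1/6) + 1*(-1/3)) = -3 + (1/2 - 1/3) = -3 + 1/6 = -17/6 ≈ -2.8333)
Y(R, l) = l + l**2 (Y(R, l) = (R + l) + ((-2*R + l**2) + R) = (R + l) + ((l**2 - 2*R) + R) = (R + l) + (l**2 - R) = l + l**2)
-143*Y(x, 1) = -143*(1 + 1) = -143*2 = -286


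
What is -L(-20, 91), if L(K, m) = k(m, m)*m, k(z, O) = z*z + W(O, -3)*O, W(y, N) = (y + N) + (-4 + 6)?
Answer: -1498861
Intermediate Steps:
W(y, N) = 2 + N + y (W(y, N) = (N + y) + 2 = 2 + N + y)
k(z, O) = z**2 + O*(-1 + O) (k(z, O) = z*z + (2 - 3 + O)*O = z**2 + (-1 + O)*O = z**2 + O*(-1 + O))
L(K, m) = m*(m**2 + m*(-1 + m)) (L(K, m) = (m**2 + m*(-1 + m))*m = m*(m**2 + m*(-1 + m)))
-L(-20, 91) = -91**2*(-1 + 2*91) = -8281*(-1 + 182) = -8281*181 = -1*1498861 = -1498861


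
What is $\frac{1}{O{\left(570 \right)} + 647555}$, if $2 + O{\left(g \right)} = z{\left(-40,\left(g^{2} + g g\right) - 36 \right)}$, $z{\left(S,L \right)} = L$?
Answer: $\frac{1}{1297317} \approx 7.7082 \cdot 10^{-7}$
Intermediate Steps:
$O{\left(g \right)} = -38 + 2 g^{2}$ ($O{\left(g \right)} = -2 - \left(36 - g^{2} - g g\right) = -2 + \left(\left(g^{2} + g^{2}\right) - 36\right) = -2 + \left(2 g^{2} - 36\right) = -2 + \left(-36 + 2 g^{2}\right) = -38 + 2 g^{2}$)
$\frac{1}{O{\left(570 \right)} + 647555} = \frac{1}{\left(-38 + 2 \cdot 570^{2}\right) + 647555} = \frac{1}{\left(-38 + 2 \cdot 324900\right) + 647555} = \frac{1}{\left(-38 + 649800\right) + 647555} = \frac{1}{649762 + 647555} = \frac{1}{1297317}$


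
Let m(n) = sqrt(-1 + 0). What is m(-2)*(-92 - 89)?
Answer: -181*I ≈ -181.0*I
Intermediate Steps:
m(n) = I (m(n) = sqrt(-1) = I)
m(-2)*(-92 - 89) = I*(-92 - 89) = I*(-181) = -181*I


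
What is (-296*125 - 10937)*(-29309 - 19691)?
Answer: 2348913000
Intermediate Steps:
(-296*125 - 10937)*(-29309 - 19691) = (-37000 - 10937)*(-49000) = -47937*(-49000) = 2348913000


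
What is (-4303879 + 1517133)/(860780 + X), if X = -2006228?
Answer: 1393373/572724 ≈ 2.4329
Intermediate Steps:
(-4303879 + 1517133)/(860780 + X) = (-4303879 + 1517133)/(860780 - 2006228) = -2786746/(-1145448) = -2786746*(-1/1145448) = 1393373/572724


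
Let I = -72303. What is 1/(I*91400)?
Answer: -1/6608494200 ≈ -1.5132e-10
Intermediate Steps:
1/(I*91400) = 1/(-72303*91400) = -1/72303*1/91400 = -1/6608494200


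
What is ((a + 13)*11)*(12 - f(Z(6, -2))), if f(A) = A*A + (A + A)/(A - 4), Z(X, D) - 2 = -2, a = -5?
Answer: 1056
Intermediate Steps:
Z(X, D) = 0 (Z(X, D) = 2 - 2 = 0)
f(A) = A**2 + 2*A/(-4 + A) (f(A) = A**2 + (2*A)/(-4 + A) = A**2 + 2*A/(-4 + A))
((a + 13)*11)*(12 - f(Z(6, -2))) = ((-5 + 13)*11)*(12 - 0*(2 + 0**2 - 4*0)/(-4 + 0)) = (8*11)*(12 - 0*(2 + 0 + 0)/(-4)) = 88*(12 - 0*(-1)*2/4) = 88*(12 - 1*0) = 88*(12 + 0) = 88*12 = 1056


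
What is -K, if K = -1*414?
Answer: 414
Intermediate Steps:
K = -414
-K = -1*(-414) = 414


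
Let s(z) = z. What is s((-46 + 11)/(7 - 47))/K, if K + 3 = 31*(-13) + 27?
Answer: -7/3032 ≈ -0.0023087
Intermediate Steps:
K = -379 (K = -3 + (31*(-13) + 27) = -3 + (-403 + 27) = -3 - 376 = -379)
s((-46 + 11)/(7 - 47))/K = ((-46 + 11)/(7 - 47))/(-379) = -35/(-40)*(-1/379) = -35*(-1/40)*(-1/379) = (7/8)*(-1/379) = -7/3032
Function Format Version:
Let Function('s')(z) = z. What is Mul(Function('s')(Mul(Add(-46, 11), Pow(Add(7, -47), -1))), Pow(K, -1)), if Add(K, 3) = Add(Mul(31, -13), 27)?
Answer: Rational(-7, 3032) ≈ -0.0023087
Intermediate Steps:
K = -379 (K = Add(-3, Add(Mul(31, -13), 27)) = Add(-3, Add(-403, 27)) = Add(-3, -376) = -379)
Mul(Function('s')(Mul(Add(-46, 11), Pow(Add(7, -47), -1))), Pow(K, -1)) = Mul(Mul(Add(-46, 11), Pow(Add(7, -47), -1)), Pow(-379, -1)) = Mul(Mul(-35, Pow(-40, -1)), Rational(-1, 379)) = Mul(Mul(-35, Rational(-1, 40)), Rational(-1, 379)) = Mul(Rational(7, 8), Rational(-1, 379)) = Rational(-7, 3032)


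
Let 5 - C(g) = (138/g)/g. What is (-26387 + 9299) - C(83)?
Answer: -117753539/6889 ≈ -17093.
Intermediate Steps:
C(g) = 5 - 138/g**2 (C(g) = 5 - 138/g/g = 5 - 138/g**2)
(-26387 + 9299) - C(83) = (-26387 + 9299) - (5 - 138/83**2) = -17088 - (5 - 138*1/6889) = -17088 - (5 - 138/6889) = -17088 - 1*34307/6889 = -17088 - 34307/6889 = -117753539/6889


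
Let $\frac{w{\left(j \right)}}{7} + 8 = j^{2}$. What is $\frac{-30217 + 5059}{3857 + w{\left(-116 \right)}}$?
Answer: $- \frac{3594}{13999} \approx -0.25673$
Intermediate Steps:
$w{\left(j \right)} = -56 + 7 j^{2}$
$\frac{-30217 + 5059}{3857 + w{\left(-116 \right)}} = \frac{-30217 + 5059}{3857 - \left(56 - 7 \left(-116\right)^{2}\right)} = - \frac{25158}{3857 + \left(-56 + 7 \cdot 13456\right)} = - \frac{25158}{3857 + \left(-56 + 94192\right)} = - \frac{25158}{3857 + 94136} = - \frac{25158}{97993} = \left(-25158\right) \frac{1}{97993} = - \frac{3594}{13999}$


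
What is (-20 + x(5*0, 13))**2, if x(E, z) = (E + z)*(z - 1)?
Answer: 18496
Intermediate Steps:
x(E, z) = (-1 + z)*(E + z) (x(E, z) = (E + z)*(-1 + z) = (-1 + z)*(E + z))
(-20 + x(5*0, 13))**2 = (-20 + (13**2 - 5*0 - 1*13 + (5*0)*13))**2 = (-20 + (169 - 1*0 - 13 + 0*13))**2 = (-20 + (169 + 0 - 13 + 0))**2 = (-20 + 156)**2 = 136**2 = 18496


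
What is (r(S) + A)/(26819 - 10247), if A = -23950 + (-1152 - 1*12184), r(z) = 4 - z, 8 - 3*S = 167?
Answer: -37229/16572 ≈ -2.2465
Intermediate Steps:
S = -53 (S = 8/3 - ⅓*167 = 8/3 - 167/3 = -53)
A = -37286 (A = -23950 + (-1152 - 12184) = -23950 - 13336 = -37286)
(r(S) + A)/(26819 - 10247) = ((4 - 1*(-53)) - 37286)/(26819 - 10247) = ((4 + 53) - 37286)/16572 = (57 - 37286)*(1/16572) = -37229*1/16572 = -37229/16572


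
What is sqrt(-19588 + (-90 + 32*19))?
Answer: I*sqrt(19070) ≈ 138.09*I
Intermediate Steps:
sqrt(-19588 + (-90 + 32*19)) = sqrt(-19588 + (-90 + 608)) = sqrt(-19588 + 518) = sqrt(-19070) = I*sqrt(19070)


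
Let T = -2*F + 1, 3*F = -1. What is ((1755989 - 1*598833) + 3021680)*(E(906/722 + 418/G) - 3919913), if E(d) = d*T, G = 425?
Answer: -1507921469574130112/92055 ≈ -1.6381e+13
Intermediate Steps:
F = -1/3 (F = (1/3)*(-1) = -1/3 ≈ -0.33333)
T = 5/3 (T = -2*(-1/3) + 1 = 2/3 + 1 = 5/3 ≈ 1.6667)
E(d) = 5*d/3 (E(d) = d*(5/3) = 5*d/3)
((1755989 - 1*598833) + 3021680)*(E(906/722 + 418/G) - 3919913) = ((1755989 - 1*598833) + 3021680)*(5*(906/722 + 418/425)/3 - 3919913) = ((1755989 - 598833) + 3021680)*(5*(906*(1/722) + 418*(1/425))/3 - 3919913) = (1157156 + 3021680)*(5*(453/361 + 418/425)/3 - 3919913) = 4178836*((5/3)*(343423/153425) - 3919913) = 4178836*(343423/92055 - 3919913) = 4178836*(-360847247792/92055) = -1507921469574130112/92055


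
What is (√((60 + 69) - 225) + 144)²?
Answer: 20640 + 1152*I*√6 ≈ 20640.0 + 2821.8*I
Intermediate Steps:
(√((60 + 69) - 225) + 144)² = (√(129 - 225) + 144)² = (√(-96) + 144)² = (4*I*√6 + 144)² = (144 + 4*I*√6)²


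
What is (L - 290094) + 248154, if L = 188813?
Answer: 146873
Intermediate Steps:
(L - 290094) + 248154 = (188813 - 290094) + 248154 = -101281 + 248154 = 146873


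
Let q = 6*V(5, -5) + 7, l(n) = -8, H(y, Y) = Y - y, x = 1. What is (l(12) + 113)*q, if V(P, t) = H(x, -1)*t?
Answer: 7035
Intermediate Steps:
V(P, t) = -2*t (V(P, t) = (-1 - 1*1)*t = (-1 - 1)*t = -2*t)
q = 67 (q = 6*(-2*(-5)) + 7 = 6*10 + 7 = 60 + 7 = 67)
(l(12) + 113)*q = (-8 + 113)*67 = 105*67 = 7035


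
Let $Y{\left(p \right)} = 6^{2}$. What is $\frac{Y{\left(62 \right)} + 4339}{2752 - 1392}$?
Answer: $\frac{875}{272} \approx 3.2169$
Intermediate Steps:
$Y{\left(p \right)} = 36$
$\frac{Y{\left(62 \right)} + 4339}{2752 - 1392} = \frac{36 + 4339}{2752 - 1392} = \frac{4375}{1360} = 4375 \cdot \frac{1}{1360} = \frac{875}{272}$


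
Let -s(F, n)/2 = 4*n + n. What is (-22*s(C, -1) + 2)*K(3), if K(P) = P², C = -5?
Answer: -1962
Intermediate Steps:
s(F, n) = -10*n (s(F, n) = -2*(4*n + n) = -10*n)
(-22*s(C, -1) + 2)*K(3) = (-(-220)*(-1) + 2)*3² = (-22*10 + 2)*9 = (-220 + 2)*9 = -218*9 = -1962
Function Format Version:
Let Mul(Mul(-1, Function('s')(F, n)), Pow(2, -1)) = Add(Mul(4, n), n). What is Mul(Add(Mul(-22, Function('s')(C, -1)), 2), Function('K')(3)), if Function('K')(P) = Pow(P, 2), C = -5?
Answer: -1962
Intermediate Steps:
Function('s')(F, n) = Mul(-10, n) (Function('s')(F, n) = Mul(-2, Add(Mul(4, n), n)) = Mul(-2, Mul(5, n)) = Mul(-10, n))
Mul(Add(Mul(-22, Function('s')(C, -1)), 2), Function('K')(3)) = Mul(Add(Mul(-22, Mul(-10, -1)), 2), Pow(3, 2)) = Mul(Add(Mul(-22, 10), 2), 9) = Mul(Add(-220, 2), 9) = Mul(-218, 9) = -1962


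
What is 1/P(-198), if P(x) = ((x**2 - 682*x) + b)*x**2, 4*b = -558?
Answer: 1/6825436002 ≈ 1.4651e-10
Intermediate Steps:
b = -279/2 (b = (1/4)*(-558) = -279/2 ≈ -139.50)
P(x) = x**2*(-279/2 + x**2 - 682*x) (P(x) = ((x**2 - 682*x) - 279/2)*x**2 = (-279/2 + x**2 - 682*x)*x**2 = x**2*(-279/2 + x**2 - 682*x))
1/P(-198) = 1/((-198)**2*(-279/2 + (-198)**2 - 682*(-198))) = 1/(39204*(-279/2 + 39204 + 135036)) = 1/(39204*(348201/2)) = 1/6825436002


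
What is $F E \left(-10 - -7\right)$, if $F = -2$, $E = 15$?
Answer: $90$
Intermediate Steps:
$F E \left(-10 - -7\right) = \left(-2\right) 15 \left(-10 - -7\right) = - 30 \left(-10 + 7\right) = \left(-30\right) \left(-3\right) = 90$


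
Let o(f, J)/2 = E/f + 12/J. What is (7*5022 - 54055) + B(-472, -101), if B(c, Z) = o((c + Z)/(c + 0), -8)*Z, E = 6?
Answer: -3742906/191 ≈ -19596.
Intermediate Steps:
o(f, J) = 12/f + 24/J (o(f, J) = 2*(6/f + 12/J) = 12/f + 24/J)
B(c, Z) = Z*(-3 + 12*c/(Z + c)) (B(c, Z) = (12/(((c + Z)/(c + 0))) + 24/(-8))*Z = (12/(((Z + c)/c)) + 24*(-⅛))*Z = (12/(((Z + c)/c)) - 3)*Z = (12*(c/(Z + c)) - 3)*Z = (12*c/(Z + c) - 3)*Z = (-3 + 12*c/(Z + c))*Z = Z*(-3 + 12*c/(Z + c)))
(7*5022 - 54055) + B(-472, -101) = (7*5022 - 54055) + 3*(-101)*(-1*(-101) + 3*(-472))/(-101 - 472) = (35154 - 54055) + 3*(-101)*(101 - 1416)/(-573) = -18901 + 3*(-101)*(-1/573)*(-1315) = -18901 - 132815/191 = -3742906/191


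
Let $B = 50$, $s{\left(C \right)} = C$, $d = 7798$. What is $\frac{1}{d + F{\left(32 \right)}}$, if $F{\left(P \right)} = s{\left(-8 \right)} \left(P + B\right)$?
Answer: $\frac{1}{7142} \approx 0.00014002$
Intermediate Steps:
$F{\left(P \right)} = -400 - 8 P$ ($F{\left(P \right)} = - 8 \left(P + 50\right) = - 8 \left(50 + P\right) = -400 - 8 P$)
$\frac{1}{d + F{\left(32 \right)}} = \frac{1}{7798 - 656} = \frac{1}{7142}$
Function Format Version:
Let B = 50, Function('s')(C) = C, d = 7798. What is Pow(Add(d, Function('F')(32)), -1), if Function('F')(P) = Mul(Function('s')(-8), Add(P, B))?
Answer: Rational(1, 7142) ≈ 0.00014002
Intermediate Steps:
Function('F')(P) = Add(-400, Mul(-8, P)) (Function('F')(P) = Mul(-8, Add(P, 50)) = Mul(-8, Add(50, P)) = Add(-400, Mul(-8, P)))
Pow(Add(d, Function('F')(32)), -1) = Pow(Add(7798, Add(-400, Mul(-8, 32))), -1) = Pow(Add(7798, Add(-400, -256)), -1) = Pow(Add(7798, -656), -1) = Pow(7142, -1) = Rational(1, 7142)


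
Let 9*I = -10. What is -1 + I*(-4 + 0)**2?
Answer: -169/9 ≈ -18.778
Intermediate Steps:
I = -10/9 (I = (1/9)*(-10) = -10/9 ≈ -1.1111)
-1 + I*(-4 + 0)**2 = -1 - 10*(-4 + 0)**2/9 = -1 - 10/9*(-4)**2 = -1 - 10/9*16 = -1 - 160/9 = -169/9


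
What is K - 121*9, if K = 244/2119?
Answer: -2307347/2119 ≈ -1088.9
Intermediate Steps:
K = 244/2119 (K = 244*(1/2119) = 244/2119 ≈ 0.11515)
K - 121*9 = 244/2119 - 121*9 = 244/2119 - 1089 = -2307347/2119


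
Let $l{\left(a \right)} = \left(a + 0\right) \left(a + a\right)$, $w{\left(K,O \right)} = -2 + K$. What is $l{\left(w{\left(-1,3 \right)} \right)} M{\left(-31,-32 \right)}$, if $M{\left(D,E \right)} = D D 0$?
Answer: $0$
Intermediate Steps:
$M{\left(D,E \right)} = 0$ ($M{\left(D,E \right)} = D^{2} \cdot 0 = 0$)
$l{\left(a \right)} = 2 a^{2}$ ($l{\left(a \right)} = a 2 a = 2 a^{2}$)
$l{\left(w{\left(-1,3 \right)} \right)} M{\left(-31,-32 \right)} = 2 \left(-2 - 1\right)^{2} \cdot 0 = 2 \left(-3\right)^{2} \cdot 0 = 2 \cdot 9 \cdot 0 = 18 \cdot 0 = 0$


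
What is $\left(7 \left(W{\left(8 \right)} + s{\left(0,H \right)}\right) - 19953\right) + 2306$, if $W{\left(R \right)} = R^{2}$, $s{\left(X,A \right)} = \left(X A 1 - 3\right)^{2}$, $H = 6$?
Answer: $-17136$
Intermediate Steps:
$s{\left(X,A \right)} = \left(-3 + A X\right)^{2}$ ($s{\left(X,A \right)} = \left(A X 1 - 3\right)^{2} = \left(A X - 3\right)^{2} = \left(-3 + A X\right)^{2}$)
$\left(7 \left(W{\left(8 \right)} + s{\left(0,H \right)}\right) - 19953\right) + 2306 = \left(7 \left(8^{2} + \left(-3 + 6 \cdot 0\right)^{2}\right) - 19953\right) + 2306 = \left(7 \left(64 + \left(-3 + 0\right)^{2}\right) - 19953\right) + 2306 = \left(7 \left(64 + \left(-3\right)^{2}\right) - 19953\right) + 2306 = \left(7 \left(64 + 9\right) - 19953\right) + 2306 = \left(7 \cdot 73 - 19953\right) + 2306 = \left(511 - 19953\right) + 2306 = -19442 + 2306 = -17136$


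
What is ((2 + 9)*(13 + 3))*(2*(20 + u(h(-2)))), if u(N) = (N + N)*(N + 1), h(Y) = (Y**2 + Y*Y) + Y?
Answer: 36608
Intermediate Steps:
h(Y) = Y + 2*Y**2 (h(Y) = (Y**2 + Y**2) + Y = 2*Y**2 + Y = Y + 2*Y**2)
u(N) = 2*N*(1 + N) (u(N) = (2*N)*(1 + N) = 2*N*(1 + N))
((2 + 9)*(13 + 3))*(2*(20 + u(h(-2)))) = ((2 + 9)*(13 + 3))*(2*(20 + 2*(-2*(1 + 2*(-2)))*(1 - 2*(1 + 2*(-2))))) = (11*16)*(2*(20 + 2*(-2*(1 - 4))*(1 - 2*(1 - 4)))) = 176*(2*(20 + 2*(-2*(-3))*(1 - 2*(-3)))) = 176*(2*(20 + 2*6*(1 + 6))) = 176*(2*(20 + 2*6*7)) = 176*(2*(20 + 84)) = 176*(2*104) = 176*208 = 36608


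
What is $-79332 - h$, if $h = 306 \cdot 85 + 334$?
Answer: $-105676$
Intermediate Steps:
$h = 26344$ ($h = 26010 + 334 = 26344$)
$-79332 - h = -79332 - 26344 = -105676$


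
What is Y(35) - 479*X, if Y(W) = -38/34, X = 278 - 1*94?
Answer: -1498331/17 ≈ -88137.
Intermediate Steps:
X = 184 (X = 278 - 94 = 184)
Y(W) = -19/17 (Y(W) = -38*1/34 = -19/17)
Y(35) - 479*X = -19/17 - 479*184 = -19/17 - 88136 = -1498331/17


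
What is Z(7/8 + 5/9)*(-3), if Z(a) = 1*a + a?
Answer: -103/12 ≈ -8.5833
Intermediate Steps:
Z(a) = 2*a (Z(a) = a + a = 2*a)
Z(7/8 + 5/9)*(-3) = (2*(7/8 + 5/9))*(-3) = (2*(103/72))*(-3) = (103/36)*(-3) = -103/12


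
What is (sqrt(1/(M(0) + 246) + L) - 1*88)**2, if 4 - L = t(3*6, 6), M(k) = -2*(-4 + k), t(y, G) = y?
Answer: 1963421/254 - 264*I*sqrt(100330)/127 ≈ 7730.0 - 658.44*I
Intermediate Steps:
M(k) = 8 - 2*k
L = -14 (L = 4 - 3*6 = 4 - 1*18 = 4 - 18 = -14)
(sqrt(1/(M(0) + 246) + L) - 1*88)**2 = (sqrt(1/((8 - 2*0) + 246) - 14) - 1*88)**2 = (sqrt(1/((8 + 0) + 246) - 14) - 88)**2 = (sqrt(1/(8 + 246) - 14) - 88)**2 = (sqrt(1/254 - 14) - 88)**2 = (sqrt(-3555/254) - 88)**2 = (3*I*sqrt(100330)/254 - 88)**2 = (-88 + 3*I*sqrt(100330)/254)**2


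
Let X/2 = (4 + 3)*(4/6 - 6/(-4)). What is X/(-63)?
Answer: -13/27 ≈ -0.48148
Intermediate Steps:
X = 91/3 (X = 2*((4 + 3)*(4/6 - 6/(-4))) = 2*(7*(4*(1/6) - 6*(-1/4))) = 2*(7*(2/3 + 3/2)) = 2*(7*(13/6)) = 2*(91/6) = 91/3 ≈ 30.333)
X/(-63) = (91/3)/(-63) = (91/3)*(-1/63) = -13/27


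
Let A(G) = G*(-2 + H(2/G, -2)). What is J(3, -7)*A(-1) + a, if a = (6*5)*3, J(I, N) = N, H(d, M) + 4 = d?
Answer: 34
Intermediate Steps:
H(d, M) = -4 + d
A(G) = G*(-6 + 2/G) (A(G) = G*(-2 + (-4 + 2/G)) = G*(-6 + 2/G))
a = 90 (a = 30*3 = 90)
J(3, -7)*A(-1) + a = -7*(2 - 6*(-1)) + 90 = -7*(2 + 6) + 90 = -7*8 + 90 = -56 + 90 = 34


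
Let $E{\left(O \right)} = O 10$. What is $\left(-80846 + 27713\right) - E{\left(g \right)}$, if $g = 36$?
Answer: $-53493$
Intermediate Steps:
$E{\left(O \right)} = 10 O$
$\left(-80846 + 27713\right) - E{\left(g \right)} = \left(-80846 + 27713\right) - 10 \cdot 36 = -53133 - 360 = -53493$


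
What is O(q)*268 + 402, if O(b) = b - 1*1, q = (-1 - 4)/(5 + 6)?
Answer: 134/11 ≈ 12.182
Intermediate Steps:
q = -5/11 ≈ -0.45455
O(b) = -1 + b (O(b) = b - 1 = -1 + b)
O(q)*268 + 402 = (-1 - 5/11)*268 + 402 = -16/11*268 + 402 = -4288/11 + 402 = 134/11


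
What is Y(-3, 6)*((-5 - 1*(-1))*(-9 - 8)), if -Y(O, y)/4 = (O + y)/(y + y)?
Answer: -68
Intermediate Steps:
Y(O, y) = -2*(O + y)/y (Y(O, y) = -4*(O + y)/(y + y) = -4*(O + y)/(2*y) = -4*(O + y)*1/(2*y) = -2*(O + y)/y)
Y(-3, 6)*((-5 - 1*(-1))*(-9 - 8)) = (-2 - 2*(-3)/6)*((-5 - 1*(-1))*(-9 - 8)) = (-2 - 2*(-3)*⅙)*((-5 + 1)*(-17)) = (-2 + 1)*(-4*(-17)) = -1*68 = -68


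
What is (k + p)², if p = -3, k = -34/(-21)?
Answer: 841/441 ≈ 1.9070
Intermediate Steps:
k = 34/21 (k = -34*(-1/21) = 34/21 ≈ 1.6190)
(k + p)² = (34/21 - 3)² = (-29/21)² = 841/441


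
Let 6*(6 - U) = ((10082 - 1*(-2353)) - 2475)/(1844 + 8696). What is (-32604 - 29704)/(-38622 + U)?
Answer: 32836316/20350715 ≈ 1.6135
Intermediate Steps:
U = 3079/527 (U = 6 - ((10082 - 1*(-2353)) - 2475)/(6*(1844 + 8696)) = 6 - ((10082 + 2353) - 2475)/(6*10540) = 6 - (12435 - 2475)/(6*10540) = 6 - 1660/10540 = 6 - 1/6*498/527 = 6 - 83/527 = 3079/527 ≈ 5.8425)
(-32604 - 29704)/(-38622 + U) = (-32604 - 29704)/(-38622 + 3079/527) = -62308/(-20350715/527) = -62308*(-527/20350715) = 32836316/20350715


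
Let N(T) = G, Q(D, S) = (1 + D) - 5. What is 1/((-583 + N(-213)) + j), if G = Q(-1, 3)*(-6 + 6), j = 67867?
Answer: 1/67284 ≈ 1.4862e-5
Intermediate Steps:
Q(D, S) = -4 + D
G = 0 (G = (-4 - 1)*(-6 + 6) = -5*0 = 0)
N(T) = 0
1/((-583 + N(-213)) + j) = 1/((-583 + 0) + 67867) = 1/(-583 + 67867) = 1/67284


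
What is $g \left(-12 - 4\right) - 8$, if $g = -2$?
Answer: $24$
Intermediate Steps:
$g \left(-12 - 4\right) - 8 = - 2 \left(-12 - 4\right) - 8 = \left(-2\right) \left(-16\right) - 8 = 32 - 8 = 24$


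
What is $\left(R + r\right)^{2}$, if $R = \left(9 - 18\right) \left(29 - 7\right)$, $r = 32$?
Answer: $27556$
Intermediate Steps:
$R = -198$ ($R = \left(-9\right) 22 = -198$)
$\left(R + r\right)^{2} = \left(-198 + 32\right)^{2} = \left(-166\right)^{2} = 27556$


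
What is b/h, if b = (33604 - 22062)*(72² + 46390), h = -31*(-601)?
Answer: 595267108/18631 ≈ 31950.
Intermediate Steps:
h = 18631
b = 595267108 (b = 11542*(5184 + 46390) = 11542*51574 = 595267108)
b/h = 595267108/18631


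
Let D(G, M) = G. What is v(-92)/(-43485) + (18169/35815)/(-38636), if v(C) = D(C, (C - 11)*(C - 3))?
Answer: 1946381051/925727639460 ≈ 0.0021025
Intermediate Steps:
v(C) = C
v(-92)/(-43485) + (18169/35815)/(-38636) = -92/(-43485) + (18169/35815)/(-38636) = -92*(-1/43485) + (18169*(1/35815))*(-1/38636) = 92/43485 + (18169/35815)*(-1/38636) = 92/43485 - 18169/1383748340 = 1946381051/925727639460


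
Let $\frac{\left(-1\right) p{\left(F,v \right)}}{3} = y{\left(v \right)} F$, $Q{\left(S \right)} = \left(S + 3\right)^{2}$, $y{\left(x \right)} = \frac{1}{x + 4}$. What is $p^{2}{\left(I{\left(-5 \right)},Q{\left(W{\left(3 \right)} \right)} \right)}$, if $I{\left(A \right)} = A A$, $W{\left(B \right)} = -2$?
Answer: $225$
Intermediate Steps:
$I{\left(A \right)} = A^{2}$
$y{\left(x \right)} = \frac{1}{4 + x}$
$Q{\left(S \right)} = \left(3 + S\right)^{2}$
$p{\left(F,v \right)} = - \frac{3 F}{4 + v}$ ($p{\left(F,v \right)} = - 3 \frac{F}{4 + v} = - \frac{3 F}{4 + v}$)
$p^{2}{\left(I{\left(-5 \right)},Q{\left(W{\left(3 \right)} \right)} \right)} = \left(- \frac{3 \left(-5\right)^{2}}{4 + \left(3 - 2\right)^{2}}\right)^{2} = \left(\left(-3\right) 25 \frac{1}{4 + 1^{2}}\right)^{2} = \left(\left(-3\right) 25 \frac{1}{4 + 1}\right)^{2} = \left(\left(-3\right) 25 \cdot \frac{1}{5}\right)^{2} = \left(-15\right)^{2} = 225$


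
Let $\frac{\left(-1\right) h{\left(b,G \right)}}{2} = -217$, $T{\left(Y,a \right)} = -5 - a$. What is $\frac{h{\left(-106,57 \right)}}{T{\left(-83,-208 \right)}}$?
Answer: $\frac{62}{29} \approx 2.1379$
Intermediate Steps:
$h{\left(b,G \right)} = 434$ ($h{\left(b,G \right)} = \left(-2\right) \left(-217\right) = 434$)
$\frac{h{\left(-106,57 \right)}}{T{\left(-83,-208 \right)}} = \frac{434}{-5 - -208} = \frac{434}{-5 + 208} = \frac{434}{203} = 434 \cdot \frac{1}{203} = \frac{62}{29}$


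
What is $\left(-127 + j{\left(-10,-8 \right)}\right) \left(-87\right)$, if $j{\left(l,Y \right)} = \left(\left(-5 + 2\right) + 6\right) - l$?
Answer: $9918$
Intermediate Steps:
$j{\left(l,Y \right)} = 3 - l$ ($j{\left(l,Y \right)} = \left(-3 + 6\right) - l = 3 - l$)
$\left(-127 + j{\left(-10,-8 \right)}\right) \left(-87\right) = \left(-127 + \left(3 - -10\right)\right) \left(-87\right) = \left(-127 + \left(3 + 10\right)\right) \left(-87\right) = \left(-127 + 13\right) \left(-87\right) = \left(-114\right) \left(-87\right) = 9918$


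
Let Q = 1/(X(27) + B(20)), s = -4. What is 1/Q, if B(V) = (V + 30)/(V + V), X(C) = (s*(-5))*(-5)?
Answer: -395/4 ≈ -98.750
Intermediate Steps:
X(C) = -100 (X(C) = -4*(-5)*(-5) = 20*(-5) = -100)
B(V) = (30 + V)/(2*V) (B(V) = (30 + V)/((2*V)) = (30 + V)*(1/(2*V)) = (30 + V)/(2*V))
Q = -4/395 (Q = 1/(-100 + (½)*(30 + 20)/20) = 1/(-100 + (½)*(1/20)*50) = 1/(-100 + 5/4) = 1/(-395/4) = -4/395 ≈ -0.010127)
1/Q = 1/(-4/395) = -395/4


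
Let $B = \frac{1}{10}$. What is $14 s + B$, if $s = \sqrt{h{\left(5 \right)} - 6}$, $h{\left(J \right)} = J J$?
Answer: $\frac{1}{10} + 14 \sqrt{19} \approx 61.125$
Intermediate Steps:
$h{\left(J \right)} = J^{2}$
$B = \frac{1}{10} \approx 0.1$
$s = \sqrt{19}$ ($s = \sqrt{5^{2} - 6} = \sqrt{25 - 6} = \sqrt{19} \approx 4.3589$)
$14 s + B = 14 \sqrt{19} + \frac{1}{10} = \frac{1}{10} + 14 \sqrt{19}$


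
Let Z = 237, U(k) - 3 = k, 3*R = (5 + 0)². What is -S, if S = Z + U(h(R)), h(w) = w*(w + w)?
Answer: -3410/9 ≈ -378.89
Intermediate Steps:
R = 25/3 (R = (5 + 0)²/3 = (⅓)*5² = (⅓)*25 = 25/3 ≈ 8.3333)
h(w) = 2*w² (h(w) = w*(2*w) = 2*w²)
U(k) = 3 + k
S = 3410/9 (S = 237 + (3 + 2*(25/3)²) = 237 + (3 + 2*(625/9)) = 237 + (3 + 1250/9) = 237 + 1277/9 = 3410/9 ≈ 378.89)
-S = -1*3410/9 = -3410/9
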